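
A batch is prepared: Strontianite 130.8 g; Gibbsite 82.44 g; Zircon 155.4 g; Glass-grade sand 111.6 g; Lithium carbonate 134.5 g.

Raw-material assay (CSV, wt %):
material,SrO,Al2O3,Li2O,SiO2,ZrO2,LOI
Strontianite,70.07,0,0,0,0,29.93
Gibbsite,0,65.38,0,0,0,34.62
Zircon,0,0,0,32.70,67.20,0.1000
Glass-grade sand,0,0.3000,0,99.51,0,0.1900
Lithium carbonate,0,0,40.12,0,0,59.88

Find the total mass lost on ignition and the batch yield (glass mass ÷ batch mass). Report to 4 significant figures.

LOI loss = 148.6 g; glass = 466.1 g; yield = 75.83%

The working math keeps full float precision at all times; mid-chain values are shown (rounded to four significant figures) on the page. Each reported result is rounded just once — the derived quantities (ignition loss, net glass mass, totals, five oxide percentages, the yield) are rebuilt starting from the weights for 466.1 g of glass at full float precision exactly as printed in problem or answer.
Ignition loss by material:
  Strontianite: 130.8 × 0.2993 = 39.15 g
  Gibbsite: 82.44 × 0.3462 = 28.54 g
  Zircon: 155.4 × 0.001000 = 0.1554 g
  Glass-grade sand: 111.6 × 0.001900 = 0.2120 g
  Lithium carbonate: 134.5 × 0.5988 = 80.54 g
Total LOI = 148.6 g
Glass = batch − LOI = 614.7 − 148.6 = 466.1 g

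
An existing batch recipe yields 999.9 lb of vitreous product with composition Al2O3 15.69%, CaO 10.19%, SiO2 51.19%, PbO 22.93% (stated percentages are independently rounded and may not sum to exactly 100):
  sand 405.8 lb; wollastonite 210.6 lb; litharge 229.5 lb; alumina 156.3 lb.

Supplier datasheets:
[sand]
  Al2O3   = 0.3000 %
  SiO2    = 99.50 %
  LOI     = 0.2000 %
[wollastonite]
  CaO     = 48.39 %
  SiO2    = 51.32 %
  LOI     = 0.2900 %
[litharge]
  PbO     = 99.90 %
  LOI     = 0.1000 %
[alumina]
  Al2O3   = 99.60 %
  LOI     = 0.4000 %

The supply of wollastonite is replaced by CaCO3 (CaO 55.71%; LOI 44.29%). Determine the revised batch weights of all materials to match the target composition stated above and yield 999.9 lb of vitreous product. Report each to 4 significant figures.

The intermediate values are shown (rounded to four significant figures) in the printout — all arithmetic maintains full float precision at every stage. Every reported number takes exactly one rounding; all derived quantities, including totals, ignition loss, four oxide percentages, yield, net glass mass, are rebuilt from the weighed amounts at 999.9 lb of glass in exact precision as written in the question or the answer.
The oxide mass targets at 999.9 lb vitreous product:
  Al2O3: 15.69% × 999.9 = 156.9 lb
  CaO: 10.19% × 999.9 = 101.9 lb
  SiO2: 51.19% × 999.9 = 511.8 lb
  PbO: 22.93% × 999.9 = 229.3 lb
Balance tally, oxide-wise, applying the batch weights above, relative to the basis at hand (sums match the target masses given rounding of the digits):
  Al2O3: 514.4·0.003000 + 156.0·0.9960 = 156.9 lb (target 156.9 lb)
  CaO: 182.9·0.5571 = 101.9 lb (target 101.9 lb)
  SiO2: 514.4·0.9950 = 511.8 lb (target 511.8 lb)
  PbO: 229.5·0.9990 = 229.3 lb (target 229.3 lb)
Glass-mass sanity pass: whole batch net of LOI = 999.9 lb (per-oxide target masses sum to 999.9 lb; basis as stated: 999.9 lb — any gap is answer rounding).
Whole-batch sum: Σ batch = 1083 lb; LOI removed, Σ of batch·LOI: 82.89 lb; glass ÷ batch gives a yield of 92.34%.

Revised batch per 999.9 lb vitreous product:
  sand: 514.4 lb
  CaCO3: 182.9 lb
  litharge: 229.5 lb
  alumina: 156.0 lb
Total batch = 1083 lb; LOI loss = 82.89 lb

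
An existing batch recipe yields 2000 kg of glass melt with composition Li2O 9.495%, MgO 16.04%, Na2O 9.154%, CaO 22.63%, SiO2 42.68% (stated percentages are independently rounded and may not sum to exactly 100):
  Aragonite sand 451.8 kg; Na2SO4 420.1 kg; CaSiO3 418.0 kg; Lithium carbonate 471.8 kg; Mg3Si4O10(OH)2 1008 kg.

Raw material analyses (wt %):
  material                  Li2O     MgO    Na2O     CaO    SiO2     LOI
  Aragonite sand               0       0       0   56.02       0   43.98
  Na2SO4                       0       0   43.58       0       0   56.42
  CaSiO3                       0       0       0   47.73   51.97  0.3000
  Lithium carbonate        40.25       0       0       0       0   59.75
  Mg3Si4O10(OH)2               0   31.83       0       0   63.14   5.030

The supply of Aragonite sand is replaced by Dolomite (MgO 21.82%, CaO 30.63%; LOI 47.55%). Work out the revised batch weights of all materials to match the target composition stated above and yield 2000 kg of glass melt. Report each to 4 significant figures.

Revised batch per 2000 kg glass melt:
  Dolomite: 359.6 kg
  Na2SO4: 420.1 kg
  CaSiO3: 717.5 kg
  Lithium carbonate: 471.8 kg
  Mg3Si4O10(OH)2: 761.4 kg
Total batch = 2730 kg; LOI loss = 730.4 kg

The working math maintains exact precision in every operation; in-progress results appear rounded to four significant figures at each printed step. A single rounding produces each reported value; derived quantities (the totals, the five compositions, the yield, net glass mass, ignition loss) are recomputed from the weighed amounts per 2000 kg of glass at full float precision, as written in the problem or answer text.
Per-oxide target masses for 2000 kg glass melt:
  Li2O: 9.495% × 2000 = 189.9 kg
  MgO: 16.04% × 2000 = 320.8 kg
  Na2O: 9.154% × 2000 = 183.1 kg
  CaO: 22.63% × 2000 = 452.6 kg
  SiO2: 42.68% × 2000 = 853.6 kg
Mass-balance tally per oxide from the weights as reported, on the stated basis (sums match the target masses within answer rounding):
  Li2O: 471.8·0.4025 = 189.9 kg (target 189.9 kg)
  MgO: 359.6·0.2182 + 761.4·0.3183 = 320.8 kg (target 320.8 kg)
  Na2O: 420.1·0.4358 = 183.1 kg (target 183.1 kg)
  CaO: 359.6·0.3063 + 717.5·0.4773 = 452.6 kg (target 452.6 kg)
  SiO2: 717.5·0.5197 + 761.4·0.6314 = 853.6 kg (target 853.6 kg)
Glass-mass bookkeeping: the batch minus its LOI: 2000 kg (targets for the oxides total 2000 kg; with the basis standing at 2000 kg — deltas are rounding alone).
Summing the batch: Σ batch = 2730 kg; LOI removed, Σ of batch·LOI: 730.4 kg; as yield: glass ÷ batch → 73.25%.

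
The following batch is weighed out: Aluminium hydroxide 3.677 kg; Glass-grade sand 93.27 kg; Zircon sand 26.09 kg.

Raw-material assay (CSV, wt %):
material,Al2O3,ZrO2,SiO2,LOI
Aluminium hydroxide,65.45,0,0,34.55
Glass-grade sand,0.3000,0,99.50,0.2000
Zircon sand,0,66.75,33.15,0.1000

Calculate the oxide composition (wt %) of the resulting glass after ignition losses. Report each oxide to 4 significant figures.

Glass mass = 121.6 kg (batch 123.0 − LOI 1.483).
Composition: Al2O3 2.210%, ZrO2 14.33%, SiO2 83.46%

All internal work holds full precision at every stage; rounding to 4 significant digits applies to every intermediate as shown — every reported figure undergoes a single rounding. Derived quantities (the three compositions, totals, LOI, net glass mass, the yield) are re-derived at full precision using the weight values per 121.6 kg of glass, exactly as printed in problem or answer.
Oxide-by-oxide delivered mass:
  Al2O3: 3.677·0.6545 + 93.27·0.003000 = 2.686 kg
  ZrO2: 26.09·0.6675 = 17.42 kg
  SiO2: 93.27·0.9950 + 26.09·0.3315 = 101.5 kg
LOI: 3.677·0.3455 + 93.27·0.002000 + 26.09·0.001000 = 1.483 kg
Glass = total batch minus LOI = 123.0 − 1.483 = 121.6 kg (= the summed oxide contributions)
wt % = 100 × oxide mass / glass mass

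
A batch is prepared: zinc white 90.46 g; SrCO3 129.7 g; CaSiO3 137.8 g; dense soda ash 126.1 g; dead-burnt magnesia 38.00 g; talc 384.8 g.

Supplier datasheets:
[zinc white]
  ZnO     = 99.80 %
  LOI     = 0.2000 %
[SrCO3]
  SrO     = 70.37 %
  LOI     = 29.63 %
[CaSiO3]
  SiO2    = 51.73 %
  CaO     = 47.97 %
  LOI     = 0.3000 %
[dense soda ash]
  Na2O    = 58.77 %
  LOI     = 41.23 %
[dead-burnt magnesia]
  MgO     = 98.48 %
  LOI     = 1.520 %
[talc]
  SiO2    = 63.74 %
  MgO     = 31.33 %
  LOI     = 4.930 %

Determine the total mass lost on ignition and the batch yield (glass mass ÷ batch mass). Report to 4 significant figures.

Every computation runs at exact precision from first step to last — mid-chain values are printed rounded to four significant figures in the working — a single rounding produces each reported result — the derived quantities (the yield, net glass mass, the totals, LOI, six oxide percentages) are rebuilt in full float precision using the weight values at 796.3 g of glass, exactly as shown in either problem or answer.
LOI of each material in turn:
  zinc white: 90.46 × 0.002000 = 0.1809 g
  SrCO3: 129.7 × 0.2963 = 38.43 g
  CaSiO3: 137.8 × 0.003000 = 0.4134 g
  dense soda ash: 126.1 × 0.4123 = 51.99 g
  dead-burnt magnesia: 38.00 × 0.01520 = 0.5776 g
  talc: 384.8 × 0.04930 = 18.97 g
Total LOI = 110.6 g
Glass = batch − LOI = 906.9 − 110.6 = 796.3 g

LOI loss = 110.6 g; glass = 796.3 g; yield = 87.81%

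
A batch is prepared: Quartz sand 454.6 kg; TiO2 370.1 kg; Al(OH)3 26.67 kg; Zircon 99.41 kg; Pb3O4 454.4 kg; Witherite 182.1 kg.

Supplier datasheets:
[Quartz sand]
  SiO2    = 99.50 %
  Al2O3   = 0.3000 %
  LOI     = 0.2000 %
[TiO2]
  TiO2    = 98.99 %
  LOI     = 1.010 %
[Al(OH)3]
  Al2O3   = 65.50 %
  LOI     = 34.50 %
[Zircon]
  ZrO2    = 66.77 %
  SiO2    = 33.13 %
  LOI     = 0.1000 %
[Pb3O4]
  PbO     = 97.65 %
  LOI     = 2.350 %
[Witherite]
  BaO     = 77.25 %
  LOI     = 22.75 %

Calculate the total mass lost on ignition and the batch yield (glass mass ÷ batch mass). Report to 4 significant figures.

LOI loss = 66.05 kg; glass = 1521 kg; yield = 95.84%

Intermediates appear (rounded to four significant digits) on the page. All arithmetic holds full precision in all steps. Every reported result carries a single rounding; the derived quantities, including six oxide percentages, net glass mass, the totals, yield, LOI, are recomputed from the weighed amounts for 1521 kg of glass at exact precision exactly as printed in problem or answer.
Per-material ignition loss:
  Quartz sand: 454.6 × 0.002000 = 0.9092 kg
  TiO2: 370.1 × 0.01010 = 3.738 kg
  Al(OH)3: 26.67 × 0.3450 = 9.201 kg
  Zircon: 99.41 × 0.001000 = 0.09941 kg
  Pb3O4: 454.4 × 0.02350 = 10.68 kg
  Witherite: 182.1 × 0.2275 = 41.43 kg
Total LOI = 66.05 kg
Glass = batch − LOI = 1587 − 66.05 = 1521 kg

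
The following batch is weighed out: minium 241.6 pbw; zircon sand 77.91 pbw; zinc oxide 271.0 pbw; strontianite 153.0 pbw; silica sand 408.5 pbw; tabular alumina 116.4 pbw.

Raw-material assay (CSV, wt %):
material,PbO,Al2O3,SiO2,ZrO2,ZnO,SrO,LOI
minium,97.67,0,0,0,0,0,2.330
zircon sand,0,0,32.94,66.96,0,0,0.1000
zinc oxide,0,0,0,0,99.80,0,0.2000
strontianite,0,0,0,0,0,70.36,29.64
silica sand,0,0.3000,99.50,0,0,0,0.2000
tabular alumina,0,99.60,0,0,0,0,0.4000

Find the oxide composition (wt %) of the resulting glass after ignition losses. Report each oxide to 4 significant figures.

Intermediates are rounded to 4 significant figures as shown — every computation carries exact precision in every operation. A single rounding finalizes every reported number; the derived quantities, including the six compositions, the yield, totals, net glass mass, ignition loss, are recomputed from the weighed amounts on 1216 pbw of glass in full float precision as they appear in either problem or answer.
Per-oxide mass from batch:
  PbO: 241.6·0.9767 = 236.0 pbw
  Al2O3: 408.5·0.003000 + 116.4·0.9960 = 117.2 pbw
  SiO2: 77.91·0.3294 + 408.5·0.9950 = 432.1 pbw
  ZrO2: 77.91·0.6696 = 52.17 pbw
  ZnO: 271.0·0.9980 = 270.5 pbw
  SrO: 153.0·0.7036 = 107.7 pbw
LOI: 241.6·0.02330 + 77.91·0.001000 + 271.0·0.002000 + 153.0·0.2964 + 408.5·0.002000 + 116.4·0.004000 = 52.88 pbw
Glass = total batch minus LOI = 1268 − 52.88 = 1216 pbw (= the summed oxide contributions)
percent by weight: oxide/glass ×100

Glass mass = 1216 pbw (batch 1268 − LOI 52.88).
Composition: PbO 19.41%, Al2O3 9.639%, SiO2 35.55%, ZrO2 4.292%, ZnO 22.25%, SrO 8.856%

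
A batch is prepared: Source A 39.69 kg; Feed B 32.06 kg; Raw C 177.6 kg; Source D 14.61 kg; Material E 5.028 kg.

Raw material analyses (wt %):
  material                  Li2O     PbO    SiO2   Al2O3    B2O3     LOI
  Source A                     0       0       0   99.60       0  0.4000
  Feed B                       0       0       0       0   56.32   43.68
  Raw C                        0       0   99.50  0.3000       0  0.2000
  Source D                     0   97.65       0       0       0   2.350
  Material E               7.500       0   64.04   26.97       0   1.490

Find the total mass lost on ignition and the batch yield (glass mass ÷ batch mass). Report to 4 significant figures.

The intermediate values are shown, rounded to 4 significant digits, within the worked lines; all arithmetic runs at full precision at all times — every reported value is rounded once only; derived quantities, including totals, ignition loss, yield, glass mass, five oxide percentages, are recomputed from the weighed amounts at 254.1 kg of glass at full precision, as set out in the problem or answer text.
LOI of each material in turn:
  Source A: 39.69 × 0.004000 = 0.1588 kg
  Feed B: 32.06 × 0.4368 = 14.00 kg
  Raw C: 177.6 × 0.002000 = 0.3552 kg
  Source D: 14.61 × 0.02350 = 0.3433 kg
  Material E: 5.028 × 0.01490 = 0.07492 kg
Total LOI = 14.94 kg
Glass = batch − LOI = 269.0 − 14.94 = 254.1 kg

LOI loss = 14.94 kg; glass = 254.1 kg; yield = 94.45%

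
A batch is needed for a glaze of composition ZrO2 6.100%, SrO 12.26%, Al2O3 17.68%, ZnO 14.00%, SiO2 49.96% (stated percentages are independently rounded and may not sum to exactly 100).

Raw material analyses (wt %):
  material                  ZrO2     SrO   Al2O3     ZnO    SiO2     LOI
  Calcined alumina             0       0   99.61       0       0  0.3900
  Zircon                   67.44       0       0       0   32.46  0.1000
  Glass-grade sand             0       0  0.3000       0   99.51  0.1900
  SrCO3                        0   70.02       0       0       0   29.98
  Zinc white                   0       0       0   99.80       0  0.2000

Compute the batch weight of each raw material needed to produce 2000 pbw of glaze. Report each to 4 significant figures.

Batch per 2000 pbw glaze:
  Calcined alumina: 352.1 pbw
  Zircon: 180.9 pbw
  Glass-grade sand: 945.1 pbw
  SrCO3: 350.2 pbw
  Zinc white: 280.6 pbw
Total batch = 2109 pbw; LOI loss = 108.9 pbw; yield = 94.84%

All arithmetic carries full precision from start to finish; the intermediate values are displayed, with 4-significant-digit rounding, within the worked lines. Every reported number is rounded exactly once; derived quantities (totals, yield, glass mass, ignition loss, the five compositions) are re-derived in full float precision from the batch weights at 2000 pbw of glass as written in either problem or answer.
Target oxide masses per 2000 pbw glaze:
  ZrO2: 6.100% × 2000 = 122.0 pbw
  SrO: 12.26% × 2000 = 245.2 pbw
  Al2O3: 17.68% × 2000 = 353.6 pbw
  ZnO: 14.00% × 2000 = 280.0 pbw
  SiO2: 49.96% × 2000 = 999.2 pbw
Mass-balance tally per oxide applying the batch weights above, under the basis named above (every target is met by its sum net of answer rounding effects):
  ZrO2: 180.9·0.6744 = 122.0 pbw (target 122.0 pbw)
  SrO: 350.2·0.7002 = 245.2 pbw (target 245.2 pbw)
  Al2O3: 352.1·0.9961 + 945.1·0.003000 = 353.6 pbw (target 353.6 pbw)
  ZnO: 280.6·0.9980 = 280.0 pbw (target 280.0 pbw)
  SiO2: 180.9·0.3246 + 945.1·0.9951 = 999.2 pbw (target 999.2 pbw)
Auditing the glass mass value: net batch after ignition = 2000 pbw (targets for the oxides total 2000 pbw; the stated basis being 2000 pbw — deltas are rounding alone).
Batch grand total — Σ batch = 2109 pbw; ignition loss, Σ(batch × LOI) = 108.9 pbw; glass ÷ batch gives a yield of 94.84%.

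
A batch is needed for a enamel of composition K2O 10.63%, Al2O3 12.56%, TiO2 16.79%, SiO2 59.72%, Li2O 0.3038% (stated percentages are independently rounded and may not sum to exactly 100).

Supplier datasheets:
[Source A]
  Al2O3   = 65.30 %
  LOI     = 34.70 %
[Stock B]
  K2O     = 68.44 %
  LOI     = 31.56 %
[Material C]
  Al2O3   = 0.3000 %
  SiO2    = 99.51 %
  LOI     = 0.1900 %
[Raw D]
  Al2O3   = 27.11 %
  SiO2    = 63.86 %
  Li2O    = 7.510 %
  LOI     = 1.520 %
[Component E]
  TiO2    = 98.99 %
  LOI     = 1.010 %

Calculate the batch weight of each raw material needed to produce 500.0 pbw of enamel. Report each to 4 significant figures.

In-progress results are displayed, with 4-significant-digit rounding, in the printout. Every computation carries full float precision at every stage — exactly one rounding lands on every reported number — the derived quantities, including net glass mass, the five compositions, LOI, totals, yield, are recomputed from the weighed amounts for 500.0 pbw of glass at full precision, precisely as stated by the problem or answer text.
Per-oxide target masses for 500.0 pbw enamel:
  K2O: 10.63% × 500.0 = 53.15 pbw
  Al2O3: 12.56% × 500.0 = 62.80 pbw
  TiO2: 16.79% × 500.0 = 83.95 pbw
  SiO2: 59.72% × 500.0 = 298.6 pbw
  Li2O: 0.3038% × 500.0 = 1.519 pbw
Balance tally, oxide-wise, from the weights as reported, against the basis in use (oxide sums agree with the targets up to rounding of the answer):
  K2O: 77.66·0.6844 = 53.15 pbw (target 53.15 pbw)
  Al2O3: 86.46·0.6530 + 287.1·0.003000 + 20.23·0.2711 = 62.80 pbw (target 62.80 pbw)
  TiO2: 84.81·0.9899 = 83.95 pbw (target 83.95 pbw)
  SiO2: 287.1·0.9951 + 20.23·0.6386 = 298.6 pbw (target 298.6 pbw)
  Li2O: 20.23·0.07510 = 1.519 pbw (target 1.519 pbw)
Consistency of the glass mass: Σ batch − LOI loss = 500.0 pbw (targets for the oxides total 500.0 pbw; against the stated basis, 500.0 pbw — deltas are rounding alone).
Adding the batch up: Σ batch = 556.3 pbw; loss to ignition Σ batch·LOI = 56.22 pbw; yield: glass divided by total = 89.89%.

Batch per 500.0 pbw enamel:
  Source A: 86.46 pbw
  Stock B: 77.66 pbw
  Material C: 287.1 pbw
  Raw D: 20.23 pbw
  Component E: 84.81 pbw
Total batch = 556.3 pbw; LOI loss = 56.22 pbw; yield = 89.89%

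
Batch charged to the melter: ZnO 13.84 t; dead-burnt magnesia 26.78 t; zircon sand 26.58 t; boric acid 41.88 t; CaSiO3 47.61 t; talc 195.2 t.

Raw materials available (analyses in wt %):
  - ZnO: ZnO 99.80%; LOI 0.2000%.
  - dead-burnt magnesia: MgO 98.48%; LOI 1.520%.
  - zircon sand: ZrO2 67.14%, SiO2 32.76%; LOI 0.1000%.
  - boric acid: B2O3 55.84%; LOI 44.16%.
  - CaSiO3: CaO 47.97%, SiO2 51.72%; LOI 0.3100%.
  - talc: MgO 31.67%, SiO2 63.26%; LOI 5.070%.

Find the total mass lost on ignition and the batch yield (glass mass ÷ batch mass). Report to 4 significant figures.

LOI loss = 29.00 t; glass = 322.9 t; yield = 91.76%

Every computation carries exact precision at every stage. The intermediate values appear rounded off to 4 significant figures at each printed step; a single rounding finalizes each reported number — all derived quantities, including glass mass, the six compositions, the totals, yield, LOI, are computed from the batch weights on 322.9 t of glass in full float precision precisely as stated by problem or answer.
LOI of each material in turn:
  ZnO: 13.84 × 0.002000 = 0.02768 t
  dead-burnt magnesia: 26.78 × 0.01520 = 0.4071 t
  zircon sand: 26.58 × 0.001000 = 0.02658 t
  boric acid: 41.88 × 0.4416 = 18.49 t
  CaSiO3: 47.61 × 0.003100 = 0.1476 t
  talc: 195.2 × 0.05070 = 9.897 t
Total LOI = 29.00 t
Glass = batch − LOI = 351.9 − 29.00 = 322.9 t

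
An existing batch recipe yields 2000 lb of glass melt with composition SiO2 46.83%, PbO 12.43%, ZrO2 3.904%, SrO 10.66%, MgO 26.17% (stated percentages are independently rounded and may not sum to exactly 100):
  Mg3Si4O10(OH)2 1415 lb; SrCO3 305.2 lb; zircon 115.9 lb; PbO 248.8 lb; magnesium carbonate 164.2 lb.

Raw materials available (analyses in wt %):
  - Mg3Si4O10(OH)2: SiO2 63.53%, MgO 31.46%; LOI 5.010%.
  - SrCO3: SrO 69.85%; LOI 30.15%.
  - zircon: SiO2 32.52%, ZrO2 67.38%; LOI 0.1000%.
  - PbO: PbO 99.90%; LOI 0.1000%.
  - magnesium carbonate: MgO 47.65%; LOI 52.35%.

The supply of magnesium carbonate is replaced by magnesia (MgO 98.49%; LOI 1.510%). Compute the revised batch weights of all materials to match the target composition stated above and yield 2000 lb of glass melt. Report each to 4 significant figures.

Intermediates appear (rounded to four significant figures) within the worked lines — all internal work carries full float precision through every step — every reported value is rounded a single time; all derived quantities (totals, the yield, net glass mass, five oxide percentages, LOI) are re-derived using the weight values for 2000 lb of glass in exact precision exactly as printed in problem or answer.
Target oxide masses per 2000 lb glass melt:
  SiO2: 46.83% × 2000 = 936.6 lb
  PbO: 12.43% × 2000 = 248.6 lb
  ZrO2: 3.904% × 2000 = 78.08 lb
  SrO: 10.66% × 2000 = 213.2 lb
  MgO: 26.17% × 2000 = 523.4 lb
Per-oxide balance check given the weights on record, against the basis in use (delivered sums recover each target given rounding of the digits):
  SiO2: 1415·0.6353 + 115.9·0.3252 = 936.6 lb (target 936.6 lb)
  PbO: 248.8·0.9990 = 248.6 lb (target 248.6 lb)
  ZrO2: 115.9·0.6738 = 78.09 lb (target 78.08 lb)
  SrO: 305.2·0.6985 = 213.2 lb (target 213.2 lb)
  MgO: 1415·0.3146 + 79.46·0.9849 = 523.4 lb (target 523.4 lb)
Mass balance on the glass: total charge less LOI = 2000 lb (targets for the oxides total 2000 lb; the stated basis being 2000 lb — a pure rounding effect).
Summing the batch: Σ batch = 2164 lb; the LOI term Σ batch·LOI equals 164.5 lb; yield = glass ÷ total batch = 92.40%.

Revised batch per 2000 lb glass melt:
  Mg3Si4O10(OH)2: 1415 lb
  SrCO3: 305.2 lb
  zircon: 115.9 lb
  PbO: 248.8 lb
  magnesia: 79.46 lb
Total batch = 2164 lb; LOI loss = 164.5 lb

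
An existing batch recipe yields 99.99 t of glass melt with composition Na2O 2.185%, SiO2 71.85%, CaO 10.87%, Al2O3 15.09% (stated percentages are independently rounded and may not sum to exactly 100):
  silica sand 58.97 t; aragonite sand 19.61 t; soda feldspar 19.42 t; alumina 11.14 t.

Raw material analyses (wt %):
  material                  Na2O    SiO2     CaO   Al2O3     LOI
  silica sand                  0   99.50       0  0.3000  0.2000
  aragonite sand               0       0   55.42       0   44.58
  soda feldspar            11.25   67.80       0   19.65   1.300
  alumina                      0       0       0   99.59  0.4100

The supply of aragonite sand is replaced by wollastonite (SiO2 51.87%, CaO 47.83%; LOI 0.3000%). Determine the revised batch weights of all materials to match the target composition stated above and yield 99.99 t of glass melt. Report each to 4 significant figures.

Revised batch per 99.99 t glass melt:
  silica sand: 47.12 t
  wollastonite: 22.72 t
  soda feldspar: 19.42 t
  alumina: 11.18 t
Total batch = 100.4 t; LOI loss = 0.4607 t

In-progress results appear (rounded to 4 significant digits) across the worked steps. All arithmetic runs at full precision end to end; every reported result is rounded once only; all derived quantities are re-derived from the batch weights on 99.99 t of glass in exact precision (yield, four oxide percentages, LOI, net glass mass, the totals), as set out in the problem or answer text.
Target oxide masses per 99.99 t glass melt:
  Na2O: 2.185% × 99.99 = 2.185 t
  SiO2: 71.85% × 99.99 = 71.84 t
  CaO: 10.87% × 99.99 = 10.87 t
  Al2O3: 15.09% × 99.99 = 15.09 t
Oxide-by-oxide audit with the batch weights as given, relative to the basis at hand (target by target, the sums agree exact up to rounding of places):
  Na2O: 19.42·0.1125 = 2.185 t (target 2.185 t)
  SiO2: 47.12·0.9950 + 22.72·0.5187 + 19.42·0.6780 = 71.84 t (target 71.84 t)
  CaO: 22.72·0.4783 = 10.87 t (target 10.87 t)
  Al2O3: 47.12·0.003000 + 19.42·0.1965 + 11.18·0.9959 = 15.09 t (target 15.09 t)
Mass balance on the glass: total batch − LOI = 99.98 t (targets for the oxides total 99.99 t; against the stated basis, 99.99 t — differing by rounding only).
Summing the batch: Σ batch = 100.4 t; LOI loss = Σ batch·LOI = 0.4607 t; the yield ratio, glass ÷ batch: 99.54%.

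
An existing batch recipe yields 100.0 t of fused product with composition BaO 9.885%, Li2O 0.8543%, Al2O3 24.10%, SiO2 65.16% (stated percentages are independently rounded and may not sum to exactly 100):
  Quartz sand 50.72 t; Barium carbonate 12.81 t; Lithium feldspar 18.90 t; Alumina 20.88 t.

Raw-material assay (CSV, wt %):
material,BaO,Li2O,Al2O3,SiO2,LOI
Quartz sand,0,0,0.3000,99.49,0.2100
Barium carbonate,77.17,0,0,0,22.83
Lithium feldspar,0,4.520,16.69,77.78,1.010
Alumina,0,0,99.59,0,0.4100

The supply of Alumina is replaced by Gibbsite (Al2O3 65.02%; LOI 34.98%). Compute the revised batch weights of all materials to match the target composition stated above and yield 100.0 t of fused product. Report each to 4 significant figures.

Revised batch per 100.0 t fused product:
  Quartz sand: 50.72 t
  Barium carbonate: 12.81 t
  Lithium feldspar: 18.90 t
  Gibbsite: 31.98 t
Total batch = 114.4 t; LOI loss = 14.41 t

Each numeric step holds full precision all the way through — working values are displayed rounded to 4 significant figures when written out; every reported number is rounded a single time; derived quantities (the yield, the totals, LOI, four oxide percentages, glass mass) are carried using the weight values for 100.0 t of glass in exact precision as quoted within the question or the answer.
The oxide mass targets at 100.0 t fused product:
  BaO: 9.885% × 100.0 = 9.885 t
  Li2O: 0.8543% × 100.0 = 0.8543 t
  Al2O3: 24.10% × 100.0 = 24.10 t
  SiO2: 65.16% × 100.0 = 65.16 t
Sums-versus-targets review working from each reported weight, on the stated basis (sum by sum, the targets are met up to rounding of the answer):
  BaO: 12.81·0.7717 = 9.885 t (target 9.885 t)
  Li2O: 18.90·0.04520 = 0.8543 t (target 0.8543 t)
  Al2O3: 50.72·0.003000 + 18.90·0.1669 + 31.98·0.6502 = 24.10 t (target 24.10 t)
  SiO2: 50.72·0.9949 + 18.90·0.7778 = 65.16 t (target 65.16 t)
Glass-mass closure: Σ batch − LOI loss = 100.0 t (oxide target masses add up to 100.0 t; with the basis standing at 100.0 t — rounding explains the deltas).
Whole-batch sum: Σ batch = 114.4 t; the LOI term Σ batch·LOI equals 14.41 t; as yield: glass ÷ batch → 87.41%.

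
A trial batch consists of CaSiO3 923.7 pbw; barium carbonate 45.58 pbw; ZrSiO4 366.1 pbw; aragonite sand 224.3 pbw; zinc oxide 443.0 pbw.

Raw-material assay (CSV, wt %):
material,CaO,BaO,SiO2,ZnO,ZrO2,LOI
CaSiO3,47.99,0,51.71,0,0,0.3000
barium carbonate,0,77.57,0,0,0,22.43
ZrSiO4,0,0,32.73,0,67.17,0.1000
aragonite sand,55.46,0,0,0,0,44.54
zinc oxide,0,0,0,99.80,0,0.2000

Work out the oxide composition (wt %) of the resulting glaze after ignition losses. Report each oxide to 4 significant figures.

The working math runs at exact precision end to end. Values along the way appear rounded to 4 significant digits — every reported figure takes just one rounding. All derived quantities (LOI, the totals, five oxide percentages, glass mass, yield) are recomputed at full float precision from the batch weights for 1889 pbw of glass, exactly as shown in either problem or answer.
Oxide-by-oxide delivered mass:
  CaO: 923.7·0.4799 + 224.3·0.5546 = 567.7 pbw
  BaO: 45.58·0.7757 = 35.36 pbw
  SiO2: 923.7·0.5171 + 366.1·0.3273 = 597.5 pbw
  ZnO: 443.0·0.9980 = 442.1 pbw
  ZrO2: 366.1·0.6717 = 245.9 pbw
LOI: 923.7·0.003000 + 45.58·0.2243 + 366.1·0.001000 + 224.3·0.4454 + 443.0·0.002000 = 114.2 pbw
Glass = total batch minus LOI = 2003 − 114.2 = 1889 pbw (= Σ oxide masses)
each wt % is 100 × oxide ÷ glass

Glass mass = 1889 pbw (batch 2003 − LOI 114.2).
Composition: CaO 30.06%, BaO 1.872%, SiO2 31.64%, ZnO 23.41%, ZrO2 13.02%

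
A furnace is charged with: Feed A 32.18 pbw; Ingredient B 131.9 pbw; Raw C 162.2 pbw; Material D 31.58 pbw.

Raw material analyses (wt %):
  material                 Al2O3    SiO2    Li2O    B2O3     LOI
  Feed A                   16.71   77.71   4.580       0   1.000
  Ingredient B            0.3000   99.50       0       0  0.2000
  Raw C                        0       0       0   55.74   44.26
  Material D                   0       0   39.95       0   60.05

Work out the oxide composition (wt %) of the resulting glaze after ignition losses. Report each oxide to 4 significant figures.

Glass mass = 266.5 pbw (batch 357.9 − LOI 91.34).
Composition: Al2O3 2.166%, SiO2 58.62%, Li2O 5.287%, B2O3 33.92%

The whole derivation maintains full precision end to end; intermediates are displayed, rounded to 4 significant figures, within the worked lines; each reported value receives exactly one rounding. The derived quantities (LOI, the four compositions, glass mass, the totals, the yield) are recomputed starting from the weights per 266.5 pbw of glass at full float precision, exactly as shown in the problem or answer text.
Per-oxide mass from batch:
  Al2O3: 32.18·0.1671 + 131.9·0.003000 = 5.773 pbw
  SiO2: 32.18·0.7771 + 131.9·0.9950 = 156.2 pbw
  Li2O: 32.18·0.04580 + 31.58·0.3995 = 14.09 pbw
  B2O3: 162.2·0.5574 = 90.41 pbw
LOI: 32.18·0.01000 + 131.9·0.002000 + 162.2·0.4426 + 31.58·0.6005 = 91.34 pbw
Glass = total batch minus LOI = 357.9 − 91.34 = 266.5 pbw (the oxide masses sum to this)
each oxide over glass, ×100, is wt %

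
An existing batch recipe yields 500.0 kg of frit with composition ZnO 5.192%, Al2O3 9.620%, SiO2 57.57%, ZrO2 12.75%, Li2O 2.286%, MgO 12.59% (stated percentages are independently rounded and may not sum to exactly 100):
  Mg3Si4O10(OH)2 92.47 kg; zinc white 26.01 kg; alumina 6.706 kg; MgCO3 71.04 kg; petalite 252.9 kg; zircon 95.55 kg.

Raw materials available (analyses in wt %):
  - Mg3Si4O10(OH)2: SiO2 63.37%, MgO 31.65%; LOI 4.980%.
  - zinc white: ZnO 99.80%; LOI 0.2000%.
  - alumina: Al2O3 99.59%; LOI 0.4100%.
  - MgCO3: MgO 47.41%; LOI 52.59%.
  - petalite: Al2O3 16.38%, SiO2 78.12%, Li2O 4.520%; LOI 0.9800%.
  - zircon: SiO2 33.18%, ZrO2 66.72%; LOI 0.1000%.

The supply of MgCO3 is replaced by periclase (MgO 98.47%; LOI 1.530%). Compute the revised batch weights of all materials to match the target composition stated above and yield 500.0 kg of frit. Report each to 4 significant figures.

Revised batch per 500.0 kg frit:
  Mg3Si4O10(OH)2: 92.47 kg
  zinc white: 26.01 kg
  alumina: 6.706 kg
  periclase: 34.21 kg
  petalite: 252.9 kg
  zircon: 95.55 kg
Total batch = 507.8 kg; LOI loss = 7.782 kg

Each numeric step keeps full precision at all times. Values along the way appear (rounded to 4 significant digits) at each printed step; each reported result sees exactly one rounding. The derived quantities (net glass mass, LOI, the totals, yield, six oxide percentages) are carried from the batch weights for 500.0 kg of glass at full float precision exactly as printed in the problem or the answer.
The oxide mass targets at 500.0 kg frit:
  ZnO: 5.192% × 500.0 = 25.96 kg
  Al2O3: 9.620% × 500.0 = 48.10 kg
  SiO2: 57.57% × 500.0 = 287.8 kg
  ZrO2: 12.75% × 500.0 = 63.75 kg
  Li2O: 2.286% × 500.0 = 11.43 kg
  MgO: 12.59% × 500.0 = 62.95 kg
Balance tally, oxide-wise, working from each reported weight, versus the basis set out (sums match the target masses modulo rounding of the values):
  ZnO: 26.01·0.9980 = 25.96 kg (target 25.96 kg)
  Al2O3: 6.706·0.9959 + 252.9·0.1638 = 48.10 kg (target 48.10 kg)
  SiO2: 92.47·0.6337 + 252.9·0.7812 + 95.55·0.3318 = 287.9 kg (target 287.8 kg)
  ZrO2: 95.55·0.6672 = 63.75 kg (target 63.75 kg)
  Li2O: 252.9·0.04520 = 11.43 kg (target 11.43 kg)
  MgO: 92.47·0.3165 + 34.21·0.9847 = 62.95 kg (target 62.95 kg)
Mass balance on the glass: net batch after ignition = 500.1 kg (summing oxide targets gives 500.0 kg; versus the stated basis of 500.0 kg — gaps are rounding artifacts).
Batch total: Σ batch = 507.8 kg; LOI removed, Σ of batch·LOI: 7.782 kg; yield: glass divided by total = 98.47%.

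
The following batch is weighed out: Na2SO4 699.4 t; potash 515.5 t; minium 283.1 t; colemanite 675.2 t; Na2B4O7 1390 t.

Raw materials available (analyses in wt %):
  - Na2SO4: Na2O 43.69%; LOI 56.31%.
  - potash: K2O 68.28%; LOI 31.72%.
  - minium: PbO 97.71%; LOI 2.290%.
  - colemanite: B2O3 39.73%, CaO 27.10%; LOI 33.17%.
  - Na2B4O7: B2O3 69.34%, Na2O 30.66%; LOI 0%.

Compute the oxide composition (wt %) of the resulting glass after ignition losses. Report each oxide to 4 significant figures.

All arithmetic carries full precision from first step to last; mid-chain values are printed rounded to four significant figures on the page. Each reported number undergoes a single rounding — all derived quantities, which include the totals, the five compositions, the yield, LOI, net glass mass, are computed in full float precision, precisely as stated by the problem or the answer, starting from the weights for 2775 t of glass.
Per-oxide mass from batch:
  B2O3: 675.2·0.3973 + 1390·0.6934 = 1232 t
  PbO: 283.1·0.9771 = 276.6 t
  Na2O: 699.4·0.4369 + 1390·0.3066 = 731.7 t
  CaO: 675.2·0.2710 = 183.0 t
  K2O: 515.5·0.6828 = 352.0 t
LOI: 699.4·0.5631 + 515.5·0.3172 + 283.1·0.02290 + 675.2·0.3317 = 787.8 t
Glass = total batch minus LOI = 3563 − 787.8 = 2775 t (= the summed oxide contributions)
oxide / glass × 100 gives the wt %

Glass mass = 2775 t (batch 3563 − LOI 787.8).
Composition: B2O3 44.39%, PbO 9.967%, Na2O 26.37%, CaO 6.593%, K2O 12.68%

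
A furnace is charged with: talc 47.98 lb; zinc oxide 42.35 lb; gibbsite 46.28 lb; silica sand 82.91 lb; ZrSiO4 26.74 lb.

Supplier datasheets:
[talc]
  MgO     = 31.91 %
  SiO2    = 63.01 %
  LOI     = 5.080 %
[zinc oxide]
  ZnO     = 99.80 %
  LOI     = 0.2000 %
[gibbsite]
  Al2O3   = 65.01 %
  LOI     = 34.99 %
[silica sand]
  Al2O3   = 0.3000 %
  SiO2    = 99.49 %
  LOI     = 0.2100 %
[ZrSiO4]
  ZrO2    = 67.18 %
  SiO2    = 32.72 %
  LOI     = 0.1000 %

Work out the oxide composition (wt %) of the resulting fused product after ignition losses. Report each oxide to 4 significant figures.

Glass mass = 227.3 lb (batch 246.3 − LOI 18.92).
Composition: Al2O3 13.34%, ZrO2 7.902%, MgO 6.734%, ZnO 18.59%, SiO2 53.43%

The working math holds full precision at every stage. Mid-chain values are printed, rounded to 4 significant figures, in the working; every reported value sees exactly one rounding. The derived quantities, including net glass mass, five oxide percentages, the yield, LOI, the totals, are recomputed using the weight values per 227.3 lb of glass in full float precision as they appear in the problem or answer text.
Oxide masses out of the charge:
  Al2O3: 46.28·0.6501 + 82.91·0.003000 = 30.34 lb
  ZrO2: 26.74·0.6718 = 17.96 lb
  MgO: 47.98·0.3191 = 15.31 lb
  ZnO: 42.35·0.9980 = 42.27 lb
  SiO2: 47.98·0.6301 + 82.91·0.9949 + 26.74·0.3272 = 121.5 lb
LOI: 47.98·0.05080 + 42.35·0.002000 + 46.28·0.3499 + 82.91·0.002100 + 26.74·0.001000 = 18.92 lb
The glass mass, total less LOI, = 246.3 − 18.92 = 227.3 lb (equal to the oxide-mass sum)
percent share: oxide ÷ glass, ×100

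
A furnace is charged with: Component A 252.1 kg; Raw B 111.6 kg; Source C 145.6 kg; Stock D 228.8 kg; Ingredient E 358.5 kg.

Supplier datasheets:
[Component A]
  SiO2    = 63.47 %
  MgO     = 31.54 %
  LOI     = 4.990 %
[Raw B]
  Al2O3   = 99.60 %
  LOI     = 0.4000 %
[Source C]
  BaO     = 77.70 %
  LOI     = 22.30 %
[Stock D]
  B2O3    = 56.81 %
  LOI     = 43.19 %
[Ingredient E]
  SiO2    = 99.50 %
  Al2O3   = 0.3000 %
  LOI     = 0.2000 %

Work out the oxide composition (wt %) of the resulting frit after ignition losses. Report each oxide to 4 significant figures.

The intermediate values appear, with 4-significant-figure rounding, in the working — every computation holds full float precision from start to finish; each reported figure takes just one rounding. The derived quantities are recomputed in full precision (glass mass, the yield, LOI, the five compositions, totals) from the batch weights for 951.6 kg of glass as quoted within the problem or answer text.
Per-oxide mass from batch:
  BaO: 145.6·0.7770 = 113.1 kg
  B2O3: 228.8·0.5681 = 130.0 kg
  SiO2: 252.1·0.6347 + 358.5·0.9950 = 516.7 kg
  MgO: 252.1·0.3154 = 79.51 kg
  Al2O3: 111.6·0.9960 + 358.5·0.003000 = 112.2 kg
LOI: 252.1·0.04990 + 111.6·0.004000 + 145.6·0.2230 + 228.8·0.4319 + 358.5·0.002000 = 145.0 kg
Resulting glass, batch − LOI: 1097 − 145.0 = 951.6 kg (consistent with Σ oxide mass)
each wt % is 100 × oxide ÷ glass

Glass mass = 951.6 kg (batch 1097 − LOI 145.0).
Composition: BaO 11.89%, B2O3 13.66%, SiO2 54.30%, MgO 8.356%, Al2O3 11.79%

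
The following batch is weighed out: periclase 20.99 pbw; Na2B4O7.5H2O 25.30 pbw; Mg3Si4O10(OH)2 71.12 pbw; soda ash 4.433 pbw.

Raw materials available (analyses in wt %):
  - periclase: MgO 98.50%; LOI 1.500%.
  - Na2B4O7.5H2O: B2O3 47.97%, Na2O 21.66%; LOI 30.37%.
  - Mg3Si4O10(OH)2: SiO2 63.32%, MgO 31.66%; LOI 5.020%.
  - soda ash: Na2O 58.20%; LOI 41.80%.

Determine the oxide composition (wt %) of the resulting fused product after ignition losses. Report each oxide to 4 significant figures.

Glass mass = 108.4 pbw (batch 121.8 − LOI 13.42).
Composition: B2O3 11.19%, SiO2 41.54%, MgO 39.84%, Na2O 7.434%

Each numeric step keeps full precision at every stage — working values are displayed (rounded to four significant figures) in the working. A single rounding produces every reported figure — the derived quantities (LOI, glass mass, the yield, the totals, four oxide percentages) are rebuilt from the batch weights on 108.4 pbw of glass at full float precision, as they appear in the problem or answer text.
Per-oxide mass from batch:
  B2O3: 25.30·0.4797 = 12.14 pbw
  SiO2: 71.12·0.6332 = 45.03 pbw
  MgO: 20.99·0.9850 + 71.12·0.3166 = 43.19 pbw
  Na2O: 25.30·0.2166 + 4.433·0.5820 = 8.060 pbw
LOI: 20.99·0.01500 + 25.30·0.3037 + 71.12·0.05020 + 4.433·0.4180 = 13.42 pbw
Glass mass = batch − LOI = 121.8 − 13.42 = 108.4 pbw (equal to the oxide-mass sum)
percent by weight: oxide/glass ×100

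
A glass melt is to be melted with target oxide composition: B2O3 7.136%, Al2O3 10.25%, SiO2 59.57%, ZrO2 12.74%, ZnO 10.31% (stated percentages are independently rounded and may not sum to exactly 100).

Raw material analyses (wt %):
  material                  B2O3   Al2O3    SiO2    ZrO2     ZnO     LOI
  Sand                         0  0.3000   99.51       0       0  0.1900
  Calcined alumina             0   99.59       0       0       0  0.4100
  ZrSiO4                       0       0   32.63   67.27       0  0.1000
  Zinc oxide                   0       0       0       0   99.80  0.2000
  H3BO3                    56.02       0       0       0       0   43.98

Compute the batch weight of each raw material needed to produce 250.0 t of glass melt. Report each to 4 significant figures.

Each numeric step carries full precision through the solve. Values along the way appear (rounded to 4 significant digits) on the page. Every reported figure takes just one rounding — the derived quantities, which include the totals, the five compositions, ignition loss, net glass mass, yield, are rebuilt in full float precision, as written in the problem or the answer, from the weighed amounts at 250.0 t of glass.
Oxide-by-oxide targets in 250.0 t glass melt:
  B2O3: 7.136% × 250.0 = 17.84 t
  Al2O3: 10.25% × 250.0 = 25.62 t
  SiO2: 59.57% × 250.0 = 148.9 t
  ZrO2: 12.74% × 250.0 = 31.85 t
  ZnO: 10.31% × 250.0 = 25.78 t
Checking each oxide sum working from each reported weight, versus the basis set out (target by target, the sums agree within answer rounding):
  B2O3: 31.85·0.5602 = 17.84 t (target 17.84 t)
  Al2O3: 134.1·0.003000 + 25.33·0.9959 = 25.63 t (target 25.62 t)
  SiO2: 134.1·0.9951 + 47.35·0.3263 = 148.9 t (target 148.9 t)
  ZrO2: 47.35·0.6727 = 31.85 t (target 31.85 t)
  ZnO: 25.83·0.9980 = 25.78 t (target 25.78 t)
Glass-mass sanity pass: batch Σ − ignition loss = 250.0 t (the Σ of target masses is 250.0 t; against the stated basis, 250.0 t — rounding explains the deltas).
Summing the batch: Σ batch = 264.5 t; the LOI term Σ batch·LOI equals 14.47 t; yield, glass over the total, = 94.53%.

Batch per 250.0 t glass melt:
  Sand: 134.1 t
  Calcined alumina: 25.33 t
  ZrSiO4: 47.35 t
  Zinc oxide: 25.83 t
  H3BO3: 31.85 t
Total batch = 264.5 t; LOI loss = 14.47 t; yield = 94.53%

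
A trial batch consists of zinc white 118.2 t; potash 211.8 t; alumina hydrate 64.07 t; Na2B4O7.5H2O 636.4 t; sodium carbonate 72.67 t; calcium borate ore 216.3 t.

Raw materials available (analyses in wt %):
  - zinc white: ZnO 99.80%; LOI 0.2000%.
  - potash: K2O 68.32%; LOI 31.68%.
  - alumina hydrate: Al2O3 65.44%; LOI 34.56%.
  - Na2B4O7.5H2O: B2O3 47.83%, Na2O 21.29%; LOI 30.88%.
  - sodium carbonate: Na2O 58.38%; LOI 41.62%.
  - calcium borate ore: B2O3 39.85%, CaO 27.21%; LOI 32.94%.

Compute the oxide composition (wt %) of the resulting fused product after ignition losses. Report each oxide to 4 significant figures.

Glass mass = 931.9 t (batch 1319 − LOI 387.5).
Composition: B2O3 41.91%, K2O 15.53%, ZnO 12.66%, Na2O 19.09%, CaO 6.315%, Al2O3 4.499%

Each numeric step keeps exact precision in every operation. Intermediates are displayed, rounded to four significant digits, when written out; exactly one rounding lands on each reported value; derived quantities are rebuilt in exact precision (the six compositions, the yield, glass mass, LOI, totals) from the weighed amounts at 931.9 t of glass, as set out in the problem or the answer.
What the batch supplies per oxide:
  B2O3: 636.4·0.4783 + 216.3·0.3985 = 390.6 t
  K2O: 211.8·0.6832 = 144.7 t
  ZnO: 118.2·0.9980 = 118.0 t
  Na2O: 636.4·0.2129 + 72.67·0.5838 = 177.9 t
  CaO: 216.3·0.2721 = 58.86 t
  Al2O3: 64.07·0.6544 = 41.93 t
LOI: 118.2·0.002000 + 211.8·0.3168 + 64.07·0.3456 + 636.4·0.3088 + 72.67·0.4162 + 216.3·0.3294 = 387.5 t
The glass mass, total less LOI, = 1319 − 387.5 = 931.9 t (consistent with Σ oxide mass)
percent share: oxide ÷ glass, ×100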